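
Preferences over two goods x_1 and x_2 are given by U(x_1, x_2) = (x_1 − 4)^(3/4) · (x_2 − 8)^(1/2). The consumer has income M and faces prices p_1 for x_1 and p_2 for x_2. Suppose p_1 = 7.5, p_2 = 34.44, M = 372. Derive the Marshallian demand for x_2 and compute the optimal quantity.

Let x_1' = x_1−4, x_2' = x_2−8. MRS = (3/2)·x_2'/x_1' = p_1/p_2.
After buying the subsistence bundle (4, 8), a share 0.6 of the remaining income goes to x_1: x_1* = 4 + 0.6·(M − 4p_1 − 8p_2)/p_1.
Discretionary income = 372 − 4·7.5 − 8·34.44 = 66.48; x_2* = 8 + 0.4·66.48/34.44 = 8.7721.

x_2* = 8.7721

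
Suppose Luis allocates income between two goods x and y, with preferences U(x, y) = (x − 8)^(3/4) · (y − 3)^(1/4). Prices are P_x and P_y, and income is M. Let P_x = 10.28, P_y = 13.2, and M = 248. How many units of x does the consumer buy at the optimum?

x* = 17.2043

Let x' = x−8, y' = y−3. MRS = 3·y'/x' = P_x/P_y.
After buying the subsistence bundle (8, 3), a share 0.75 of the remaining income goes to x: x* = 8 + 0.75·(M − 8P_x − 3P_y)/P_x.
Discretionary income = 248 − 8·10.28 − 3·13.2 = 126.16; x* = 8 + 0.75·126.16/10.28 = 17.2043.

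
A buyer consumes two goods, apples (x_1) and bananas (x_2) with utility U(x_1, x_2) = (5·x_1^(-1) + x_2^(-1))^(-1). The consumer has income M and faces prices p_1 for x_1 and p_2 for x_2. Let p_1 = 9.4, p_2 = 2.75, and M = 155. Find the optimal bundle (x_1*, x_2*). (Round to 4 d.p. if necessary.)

From the CES first-order condition, 5·(x_2/x_1)^(2) = p_1/p_2.
Hence x_2/x_1 = ((1/5)·p_1/p_2)^(1/(2)), i.e. raised to the 0.5 power.
Substitute x_2 = (x_2/x_1)·x_1 into the budget: x_1* = M/(p_1 + p_2·(x_2/x_1)).
Numerically x_2/x_1 = 0.826823, so x_1* = 155/(9.4 + 2.75·0.826823) = 13.2776 and x_2* = 0.826823·13.2776 = 10.9783.

x_1* = 13.2776, x_2* = 10.9783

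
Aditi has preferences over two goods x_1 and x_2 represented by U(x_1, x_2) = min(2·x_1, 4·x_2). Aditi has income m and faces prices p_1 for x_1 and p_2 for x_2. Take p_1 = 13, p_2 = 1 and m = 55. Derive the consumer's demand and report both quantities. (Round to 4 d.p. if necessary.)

With perfect complements, no substitution: consume in ratio x_1:x_2 = 4:2.
Budget: p_1·x_1 + p_2·(1/2)·x_1 = m, so (4·p_1 + 2·p_2)·x_1 = 4·m.
Demand: x_1*(p_1,p_2,m) = 4·m/(4·p_1 + 2·p_2), x_2* = 2·m/(4·p_1 + 2·p_2).
Here 4·13 + 2·1 = 54, giving x_1* = 4.0741 and x_2* = 2.037.

x_1* = 4.0741, x_2* = 2.037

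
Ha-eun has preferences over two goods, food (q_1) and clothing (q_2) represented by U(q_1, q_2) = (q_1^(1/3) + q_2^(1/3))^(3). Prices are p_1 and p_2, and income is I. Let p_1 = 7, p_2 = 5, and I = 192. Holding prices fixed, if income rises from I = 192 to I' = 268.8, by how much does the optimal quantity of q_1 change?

Substitute q_2 = (q_2/q_1)·q_1 into the budget: q_1* = I/(p_1 + p_2·(q_2/q_1)).
Numerically q_2/q_1 = 1.656502, so q_1* = 192/(7 + 5·1.656502) = 12.5634.
At I' = 268.8: q_1* = 17.5887. Change: 17.5887 − 12.5634 = 5.0254.

Δq_1* = 5.0254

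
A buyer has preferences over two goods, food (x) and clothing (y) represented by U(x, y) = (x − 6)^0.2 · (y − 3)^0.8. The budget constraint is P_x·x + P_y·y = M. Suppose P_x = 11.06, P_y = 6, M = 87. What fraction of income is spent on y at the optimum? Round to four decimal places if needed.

This is Cobb-Douglas in (x−6, y−3): tangency gives 0.2·P_y·(y−3) = 0.8·P_x·(x−6).
Substituting into the budget: x* = 6 + 0.2·(M − 6·P_x − 3·P_y)/P_x, and y* = 3 + 0.8·(…)/P_y.
Discretionary income = 87 − 6·11.06 − 3·6 = 2.64; x* = 6 + 0.2·2.64/11.06 = 6.0477; y* = 3 + 0.8·2.64/6 = 3.352.
Expenditure on y: 6·3.352 = 20.112; share = 0.2312.

share on y = 0.2312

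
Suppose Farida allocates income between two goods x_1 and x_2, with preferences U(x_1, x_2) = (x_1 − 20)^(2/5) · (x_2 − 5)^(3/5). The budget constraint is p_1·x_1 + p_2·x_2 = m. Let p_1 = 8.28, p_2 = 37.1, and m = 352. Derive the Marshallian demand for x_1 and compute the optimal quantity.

Let x_1' = x_1−20, x_2' = x_2−5. MRS = (2/3)·x_2'/x_1' = p_1/p_2.
Substituting into the budget: x_1* = 20 + 0.4·(m − 20·p_1 − 5·p_2)/p_1, and x_2* = 5 + 0.6·(…)/p_2.
Discretionary income = 352 − 20·8.28 − 5·37.1 = 0.9; x_1* = 20 + 0.4·0.9/8.28 = 20.0435.

x_1* = 20.0435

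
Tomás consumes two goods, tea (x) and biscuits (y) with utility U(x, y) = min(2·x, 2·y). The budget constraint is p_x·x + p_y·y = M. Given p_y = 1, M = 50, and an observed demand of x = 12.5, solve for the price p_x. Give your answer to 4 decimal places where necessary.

p_x = 3

With perfect complements, no substitution: consume in ratio x:y = 2:2.
Budget: p_x·x + p_y·x = M, so (2·p_x + 2·p_y)·x = 2·M.
Demand: x*(p_x,p_y,M) = 2·M/(2·p_x + 2·p_y), y* = 2·M/(2·p_x + 2·p_y).
Set x* = 12.5 in the demand function and solve for p_x: p_x = 3.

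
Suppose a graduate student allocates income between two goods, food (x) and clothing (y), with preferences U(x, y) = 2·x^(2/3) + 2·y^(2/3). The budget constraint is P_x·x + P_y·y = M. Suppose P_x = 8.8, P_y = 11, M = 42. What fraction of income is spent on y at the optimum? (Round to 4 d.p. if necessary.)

share on y = 0.3902

Numerically y/x = 0.512, so x* = 42/(8.8 + 11·0.512) = 2.9102 and y* = 0.512·2.9102 = 1.49.
Expenditure on y: 11·1.49 = 16.3902; share = 0.3902.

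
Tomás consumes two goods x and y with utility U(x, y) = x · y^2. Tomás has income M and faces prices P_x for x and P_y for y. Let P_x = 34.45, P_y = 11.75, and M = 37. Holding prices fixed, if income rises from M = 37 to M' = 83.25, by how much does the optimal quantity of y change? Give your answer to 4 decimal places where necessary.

The MRS is (1/2)·y/x. Set MRS = P_x/P_y.
So P_y·y = 2·P_x·x; combined with the budget, a share 1/3 of income goes to x.
Demand: x*(P_x,P_y,M) = 1/3·M/P_x and y* = 2/3·M/P_y.
At P_x=34.45, P_y=11.75, M=37: y* = 2/3·37/11.75 = 2.0993.
At M' = 83.25: y* = 4.7234. Change: 4.7234 − 2.0993 = 2.6241.

Δy* = 2.6241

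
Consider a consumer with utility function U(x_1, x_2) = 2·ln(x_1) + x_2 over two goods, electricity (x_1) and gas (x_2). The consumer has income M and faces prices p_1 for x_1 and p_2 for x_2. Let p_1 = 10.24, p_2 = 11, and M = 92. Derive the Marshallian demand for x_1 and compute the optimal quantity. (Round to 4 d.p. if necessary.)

x_1* = 2.1484

Set MRS = p_1/p_2: (2/x_1)/1 = p_1/p_2.
So x_1*(p_1,p_2) = 2·p_2/p_1, independent of income; and x_2* = (M − 2·p_2)/p_2.
At the given prices: x_1* = 2·11/10.24 = 2.1484.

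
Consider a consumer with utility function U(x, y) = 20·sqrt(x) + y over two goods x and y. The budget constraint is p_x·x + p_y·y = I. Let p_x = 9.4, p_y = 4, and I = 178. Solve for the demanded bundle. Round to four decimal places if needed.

x* = 18.1077, y* = 1.9468

Thus x* = (10·p_y/p_x)² — independent of I — with the rest of income spent on y.
Plugging in: x* = (10·4/9.4)² = 18.1077, y* = 1.9468.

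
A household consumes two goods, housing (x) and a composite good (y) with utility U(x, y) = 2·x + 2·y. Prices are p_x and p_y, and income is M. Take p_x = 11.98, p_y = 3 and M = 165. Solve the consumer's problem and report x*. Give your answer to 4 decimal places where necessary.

Linear utility — the consumer picks whichever good has higher MU/price: 2/11.98 = 0.1669 vs 2/3 = 0.6667.
y gives more utility per dollar, so spend all income on y: y* = M/p_y, x* = 0.
Numerically: x* = 0, y* = 55.

x* = 0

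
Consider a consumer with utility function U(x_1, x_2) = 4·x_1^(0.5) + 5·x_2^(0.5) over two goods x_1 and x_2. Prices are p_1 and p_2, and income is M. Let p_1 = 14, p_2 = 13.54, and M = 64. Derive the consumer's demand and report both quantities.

x_1* = 1.7478, x_2* = 2.9196

From the CES first-order condition, (4/5)·(x_2/x_1)^(0.5) = p_1/p_2.
Hence x_2/x_1 = ((5/4)·p_1/p_2)^(1/(0.5)), i.e. raised to the 2 power.
With the ratio pinned down, the budget gives x_1* = M/(p_1 + p_2·(x_2/x_1)) and x_2* = (x_2/x_1)·x_1*.
Numerically x_2/x_1 = 1.67047, so x_1* = 64/(14 + 13.54·1.67047) = 1.7478 and x_2* = 1.67047·1.7478 = 2.9196.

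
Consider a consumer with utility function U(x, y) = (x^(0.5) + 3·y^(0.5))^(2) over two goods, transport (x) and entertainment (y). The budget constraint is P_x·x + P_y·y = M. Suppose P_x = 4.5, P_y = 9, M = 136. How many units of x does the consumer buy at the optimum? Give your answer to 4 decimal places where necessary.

x* = 5.4949

MU_x ∝ x^(-0.5), MU_y ∝ 3·y^(-0.5), so MRS = (1/3)·(y/x)^(0.5) = P_x/P_y.
Solve for the ratio: y/x = [3·P_x/P_y]^(2).
Substitute y = (y/x)·x into the budget: x* = M/(P_x + P_y·(y/x)).
Numerically y/x = 2.25, so x* = 136/(4.5 + 9·2.25) = 5.4949.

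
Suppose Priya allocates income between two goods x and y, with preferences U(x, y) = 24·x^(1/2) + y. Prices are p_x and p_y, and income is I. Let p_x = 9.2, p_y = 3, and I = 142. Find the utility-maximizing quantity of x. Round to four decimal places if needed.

Set MRS = p_x/p_y: 12·x^(−1/2) = p_x/p_y.
Solve: √x = 12·p_y/p_x, so x*(p_x,p_y) = (12·p_y/p_x)², and y* = (I − p_x·x*)/p_y.
Plugging in: x* = (12·3/9.2)² = 15.3119.

x* = 15.3119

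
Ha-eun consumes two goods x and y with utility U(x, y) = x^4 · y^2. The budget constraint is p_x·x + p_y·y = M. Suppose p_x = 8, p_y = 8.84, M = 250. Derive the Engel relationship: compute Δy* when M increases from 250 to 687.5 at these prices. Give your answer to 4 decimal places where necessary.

The MRS is 2·y/x. Set MRS = p_x/p_y.
So 4·p_y·y = 2·p_x·x; combined with the budget, a share 2/3 of income goes to x.
Demand: x*(p_x,p_y,M) = 2/3·M/p_x and y* = 1/3·M/p_y.
At p_x=8, p_y=8.84, M=250: y* = 1/3·250/8.84 = 9.4268.
At M' = 687.5: y* = 25.9238. Change: 25.9238 − 9.4268 = 16.497.

Δy* = 16.497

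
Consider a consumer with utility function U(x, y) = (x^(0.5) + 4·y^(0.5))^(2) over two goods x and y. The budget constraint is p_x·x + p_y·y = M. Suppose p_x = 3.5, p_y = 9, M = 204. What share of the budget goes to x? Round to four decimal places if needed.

share on x = 0.1385

With the ratio pinned down, the budget gives x* = M/(p_x + p_y·(y/x)) and y* = (y/x)·x*.
Numerically y/x = 2.419753, so x* = 204/(3.5 + 9·2.419753) = 8.0703 and y* = 2.419753·8.0703 = 19.5282.
Expenditure on x: 3.5·8.0703 = 28.2462; share = 0.1385.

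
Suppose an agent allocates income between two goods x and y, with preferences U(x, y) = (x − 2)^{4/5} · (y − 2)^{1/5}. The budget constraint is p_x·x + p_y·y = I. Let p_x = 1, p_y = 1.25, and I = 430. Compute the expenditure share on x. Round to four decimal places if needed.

share on x = 0.7963

Discretionary income = 430 − 2·1 − 2·1.25 = 425.5; x* = 2 + 0.8·425.5/1 = 342.4; y* = 2 + 0.2·425.5/1.25 = 70.08.
Expenditure on x: 1·342.4 = 342.4; share = 0.7963.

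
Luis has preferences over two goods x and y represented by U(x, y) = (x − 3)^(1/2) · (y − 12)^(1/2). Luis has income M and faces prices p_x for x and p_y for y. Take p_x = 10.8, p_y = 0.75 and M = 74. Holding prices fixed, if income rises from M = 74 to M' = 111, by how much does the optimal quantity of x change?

Δx* = 1.713

Let x' = x−3, y' = y−12. MRS = y'/x' = p_x/p_y.
After buying the subsistence bundle (3, 12), a share 0.5 of the remaining income goes to x: x* = 3 + 0.5·(M − 3p_x − 12p_y)/p_x.
Discretionary income = 74 − 3·10.8 − 12·0.75 = 32.6; x* = 3 + 0.5·32.6/10.8 = 4.5093.
At M' = 111: x* = 6.2222. Change: 6.2222 − 4.5093 = 1.713.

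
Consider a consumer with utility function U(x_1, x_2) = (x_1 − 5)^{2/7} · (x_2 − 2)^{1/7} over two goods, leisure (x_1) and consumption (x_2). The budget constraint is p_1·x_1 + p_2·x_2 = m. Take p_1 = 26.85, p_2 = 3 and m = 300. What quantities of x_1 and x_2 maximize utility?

x_1* = 8.9665, x_2* = 19.75

Let x_1' = x_1−5, x_2' = x_2−2. MRS = 2·x_2'/x_1' = p_1/p_2.
Substituting into the budget: x_1* = 5 + 2/3·(m − 5·p_1 − 2·p_2)/p_1, and x_2* = 2 + 1/3·(…)/p_2.
Discretionary income = 300 − 5·26.85 − 2·3 = 159.75; x_1* = 5 + 2/3·159.75/26.85 = 8.9665; x_2* = 2 + 1/3·159.75/3 = 19.75.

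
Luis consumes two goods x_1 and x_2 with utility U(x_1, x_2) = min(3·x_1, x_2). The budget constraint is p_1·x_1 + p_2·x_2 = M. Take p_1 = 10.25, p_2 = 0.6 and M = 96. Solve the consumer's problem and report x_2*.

Leontief preferences: the optimum is at the kink where x_1/1 = x_2/3, i.e. x_2 = 3·x_1.
Budget: p_1·x_1 + p_2·3·x_1 = M, so (p_1 + 3·p_2)·x_1 = M.
Demand: x_1*(p_1,p_2,M) = M/(p_1 + 3·p_2), x_2* = 3·M/(p_1 + 3·p_2).
Here 10.25 + 3·0.6 = 12.05, giving x_2* = 23.9004.

x_2* = 23.9004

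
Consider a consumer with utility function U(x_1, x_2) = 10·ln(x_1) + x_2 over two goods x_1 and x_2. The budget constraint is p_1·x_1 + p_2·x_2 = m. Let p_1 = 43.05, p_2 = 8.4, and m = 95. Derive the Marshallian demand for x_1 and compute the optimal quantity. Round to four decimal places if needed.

x_1* = 1.9512

Set MRS = p_1/p_2: (10/x_1)/1 = p_1/p_2.
So x_1*(p_1,p_2) = 10·p_2/p_1, independent of income; and x_2* = (m − 10·p_2)/p_2.
At the given prices: x_1* = 10·8.4/43.05 = 1.9512.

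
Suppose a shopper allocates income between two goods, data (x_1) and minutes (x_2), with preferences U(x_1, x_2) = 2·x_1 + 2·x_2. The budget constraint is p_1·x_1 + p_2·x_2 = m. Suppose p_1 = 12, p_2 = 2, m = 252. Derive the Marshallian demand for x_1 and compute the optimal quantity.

x_1* = 0

Perfect substitutes: compare marginal utility per dollar. 2/p_1 vs 2/p_2 → 0.1667 vs 1.
x_2 gives more utility per dollar, so spend all income on x_2: x_2* = m/p_2, x_1* = 0.
Numerically: x_1* = 0, x_2* = 126.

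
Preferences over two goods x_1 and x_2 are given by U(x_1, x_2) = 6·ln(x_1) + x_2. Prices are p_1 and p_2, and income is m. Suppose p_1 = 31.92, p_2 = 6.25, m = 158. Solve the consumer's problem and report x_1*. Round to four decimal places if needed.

MU_x_1 = 6/x_1, MU_x_2 = 1. Tangency: 6/x_1 = p_1/p_2.
So x_1*(p_1,p_2) = 6·p_2/p_1, independent of income; and x_2* = (m − 6·p_2)/p_2.
At the given prices: x_1* = 6·6.25/31.92 = 1.1748.

x_1* = 1.1748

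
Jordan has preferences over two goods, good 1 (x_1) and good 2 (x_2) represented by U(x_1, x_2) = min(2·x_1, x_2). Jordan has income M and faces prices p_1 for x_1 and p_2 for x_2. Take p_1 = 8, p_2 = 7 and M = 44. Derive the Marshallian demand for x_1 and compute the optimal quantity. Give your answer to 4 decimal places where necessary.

With perfect complements, no substitution: consume in ratio x_1:x_2 = 1:2.
Budget: p_1·x_1 + p_2·2·x_1 = M, so (p_1 + 2·p_2)·x_1 = M.
Demand: x_1*(p_1,p_2,M) = M/(p_1 + 2·p_2), x_2* = 2·M/(p_1 + 2·p_2).
Here 8 + 2·7 = 22, giving x_1* = 2.

x_1* = 2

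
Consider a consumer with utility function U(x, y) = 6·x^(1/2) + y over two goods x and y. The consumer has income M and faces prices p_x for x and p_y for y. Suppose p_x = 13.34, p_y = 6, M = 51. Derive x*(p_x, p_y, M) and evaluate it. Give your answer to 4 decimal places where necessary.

MU_x = 3/√x, MU_y = 1. Tangency: 3/√x = p_x/p_y.
Solve: √x = 3·p_y/p_x, so x*(p_x,p_y) = (3·p_y/p_x)², and y* = (M − p_x·x*)/p_y.
Plugging in: x* = (3·6/13.34)² = 1.8207.

x* = 1.8207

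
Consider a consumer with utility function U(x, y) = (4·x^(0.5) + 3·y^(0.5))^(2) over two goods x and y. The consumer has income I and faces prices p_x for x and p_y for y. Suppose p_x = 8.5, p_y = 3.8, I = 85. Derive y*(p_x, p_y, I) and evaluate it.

MRS = MU_x/MU_y = (4/3)·(y/x)^(0.5). Set equal to p_x/p_y.
Hence y/x = ((3/4)·p_x/p_y)^(1/(0.5)), i.e. raised to the 2 power.
Substitute y = (y/x)·x into the budget: x* = I/(p_x + p_y·(y/x)).
Numerically y/x = 2.814448, so x* = 85/(8.5 + 3.8·2.814448) = 4.4283 and y* = 2.814448·4.4283 = 12.4631.

y* = 12.4631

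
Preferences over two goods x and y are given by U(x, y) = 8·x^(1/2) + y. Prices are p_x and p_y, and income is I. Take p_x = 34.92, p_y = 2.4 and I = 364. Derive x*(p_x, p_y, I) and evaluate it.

x* = 0.0756

Set MRS = p_x/p_y: 4·x^(−1/2) = p_x/p_y.
Solve: √x = 4·p_y/p_x, so x*(p_x,p_y) = (4·p_y/p_x)², and y* = (I − p_x·x*)/p_y.
Plugging in: x* = (4·2.4/34.92)² = 0.0756.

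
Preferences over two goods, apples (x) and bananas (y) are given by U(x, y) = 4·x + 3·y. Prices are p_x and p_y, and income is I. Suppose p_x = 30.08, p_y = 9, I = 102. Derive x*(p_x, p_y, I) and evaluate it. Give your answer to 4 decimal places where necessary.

x* = 0

Perfect substitutes: compare marginal utility per dollar. 4/p_x vs 3/p_y → 0.133 vs 0.3333.
y gives more utility per dollar, so spend all income on y: y* = I/p_y, x* = 0.
Numerically: x* = 0, y* = 11.3333.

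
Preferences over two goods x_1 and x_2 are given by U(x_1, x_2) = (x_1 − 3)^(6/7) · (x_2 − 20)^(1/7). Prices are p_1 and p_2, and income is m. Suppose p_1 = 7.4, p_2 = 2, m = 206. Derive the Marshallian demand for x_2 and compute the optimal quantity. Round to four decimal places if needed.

x_2* = 30.2714

Substituting into the budget: x_1* = 3 + 6/7·(m − 3·p_1 − 20·p_2)/p_1, and x_2* = 20 + 1/7·(…)/p_2.
Discretionary income = 206 − 3·7.4 − 20·2 = 143.8; x_2* = 20 + 1/7·143.8/2 = 30.2714.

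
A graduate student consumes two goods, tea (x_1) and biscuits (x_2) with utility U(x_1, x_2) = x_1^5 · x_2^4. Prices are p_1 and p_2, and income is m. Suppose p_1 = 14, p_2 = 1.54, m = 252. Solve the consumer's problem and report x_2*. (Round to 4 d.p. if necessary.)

The MRS is (5/4)·x_2/x_1. Set MRS = p_1/p_2.
Rearranging, p_2·x_2 = (4/5)·p_1·x_1. Substituting into the budget gives p_1·x_1·(1 + (4/5)) = m.
Demand: x_1*(p_1,p_2,m) = 5/9·m/p_1 and x_2* = 4/9·m/p_2.
At p_1=14, p_2=1.54, m=252: x_2* = 4/9·252/1.54 = 72.7273.

x_2* = 72.7273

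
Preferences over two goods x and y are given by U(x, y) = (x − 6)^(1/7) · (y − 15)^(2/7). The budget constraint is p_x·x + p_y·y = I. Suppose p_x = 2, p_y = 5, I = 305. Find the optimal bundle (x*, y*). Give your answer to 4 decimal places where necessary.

Discretionary income = 305 − 6·2 − 15·5 = 218; x* = 6 + 1/3·218/2 = 42.3333; y* = 15 + 2/3·218/5 = 44.0667.

x* = 42.3333, y* = 44.0667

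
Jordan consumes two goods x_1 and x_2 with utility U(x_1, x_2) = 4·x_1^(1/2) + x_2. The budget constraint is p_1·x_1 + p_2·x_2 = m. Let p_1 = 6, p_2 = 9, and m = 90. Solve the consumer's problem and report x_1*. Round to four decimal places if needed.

Solve: √x_1 = 2·p_2/p_1, so x_1*(p_1,p_2) = (2·p_2/p_1)², and x_2* = (m − p_1·x_1*)/p_2.
Plugging in: x_1* = (2·9/6)² = 9.

x_1* = 9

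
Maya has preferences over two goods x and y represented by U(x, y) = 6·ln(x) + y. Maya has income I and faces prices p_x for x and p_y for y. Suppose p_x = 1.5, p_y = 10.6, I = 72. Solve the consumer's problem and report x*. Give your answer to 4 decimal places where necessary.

x* = 42.4

MU_x = 6/x, MU_y = 1. Tangency: 6/x = p_x/p_y.
So x*(p_x,p_y) = 6·p_y/p_x, independent of income; and y* = (I − 6·p_y)/p_y.
At the given prices: x* = 6·10.6/1.5 = 42.4.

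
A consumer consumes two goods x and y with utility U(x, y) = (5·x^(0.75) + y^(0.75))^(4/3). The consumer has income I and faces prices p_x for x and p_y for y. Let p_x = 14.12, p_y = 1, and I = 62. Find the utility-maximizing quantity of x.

From the CES first-order condition, 5·(y/x)^(0.25) = p_x/p_y.
Solve for the ratio: y/x = [(1/5)·p_x/p_y]^(4).
Substitute y = (y/x)·x into the budget: x* = I/(p_x + p_y·(y/x)).
Numerically y/x = 63.600242, so x* = 62/(14.12 + 1·63.600242) = 0.7977.

x* = 0.7977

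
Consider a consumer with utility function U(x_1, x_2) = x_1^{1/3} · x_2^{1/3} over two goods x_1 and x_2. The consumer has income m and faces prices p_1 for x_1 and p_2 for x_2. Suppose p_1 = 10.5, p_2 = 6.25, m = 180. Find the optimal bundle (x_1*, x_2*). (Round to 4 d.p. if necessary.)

x_1* = 8.5714, x_2* = 14.4

Tangency: MRS = x_2/x_1 = p_1/p_2.
Rearranging, p_2·x_2 = p_1·x_1. Substituting into the budget gives p_1·x_1·(1 + 1) = m.
Demand: x_1*(p_1,p_2,m) = 0.5·m/p_1 and x_2* = 0.5·m/p_2.
At p_1=10.5, p_2=6.25, m=180: x_1* = 0.5·180/10.5 = 8.5714, x_2* = 14.4.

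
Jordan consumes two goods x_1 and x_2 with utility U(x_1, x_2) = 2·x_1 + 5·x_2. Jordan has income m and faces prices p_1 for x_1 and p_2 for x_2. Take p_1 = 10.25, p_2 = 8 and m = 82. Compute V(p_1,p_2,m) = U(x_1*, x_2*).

x_2 gives more utility per dollar, so spend all income on x_2: x_2* = m/p_2, x_1* = 0.
Numerically: x_1* = 0, x_2* = 10.25.
Utility at the optimum: U(0, 10.25) = 51.25.

V = 51.25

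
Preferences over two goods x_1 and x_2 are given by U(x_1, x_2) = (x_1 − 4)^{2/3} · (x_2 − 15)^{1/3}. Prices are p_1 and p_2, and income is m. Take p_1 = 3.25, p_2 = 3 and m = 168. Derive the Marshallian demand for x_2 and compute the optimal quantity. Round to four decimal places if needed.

This is Cobb-Douglas in (x_1−4, x_2−15): tangency gives 2/3·p_2·(x_2−15) = 1/3·p_1·(x_1−4).
After buying the subsistence bundle (4, 15), a share 2/3 of the remaining income goes to x_1: x_1* = 4 + 2/3·(m − 4p_1 − 15p_2)/p_1.
Discretionary income = 168 − 4·3.25 − 15·3 = 110; x_2* = 15 + 1/3·110/3 = 27.2222.

x_2* = 27.2222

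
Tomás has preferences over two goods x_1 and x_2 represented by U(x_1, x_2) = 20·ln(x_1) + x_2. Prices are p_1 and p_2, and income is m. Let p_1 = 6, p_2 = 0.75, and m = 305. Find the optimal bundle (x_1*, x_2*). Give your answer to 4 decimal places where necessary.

So x_1*(p_1,p_2) = 20·p_2/p_1, independent of income; and x_2* = (m − 20·p_2)/p_2.
At the given prices: x_1* = 20·0.75/6 = 2.5, and x_2* = 386.6667.

x_1* = 2.5, x_2* = 386.6667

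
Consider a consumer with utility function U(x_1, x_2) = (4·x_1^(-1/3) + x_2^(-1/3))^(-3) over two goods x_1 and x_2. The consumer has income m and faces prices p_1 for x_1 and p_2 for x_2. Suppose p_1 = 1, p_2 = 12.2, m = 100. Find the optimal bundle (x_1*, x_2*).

x_1* = 60.2133, x_2* = 3.2612

Substitute x_2 = (x_2/x_1)·x_1 into the budget: x_1* = m/(p_1 + p_2·(x_2/x_1)).
Numerically x_2/x_1 = 0.054161, so x_1* = 100/(1 + 12.2·0.054161) = 60.2133 and x_2* = 0.054161·60.2133 = 3.2612.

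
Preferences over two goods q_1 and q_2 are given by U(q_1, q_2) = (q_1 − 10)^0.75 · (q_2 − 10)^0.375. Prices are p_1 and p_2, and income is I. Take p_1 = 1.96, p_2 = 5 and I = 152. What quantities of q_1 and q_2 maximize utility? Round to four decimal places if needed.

q_1* = 38.0272, q_2* = 15.4933

This is Cobb-Douglas in (q_1−10, q_2−10): tangency gives 0.75·p_2·(q_2−10) = 0.375·p_1·(q_1−10).
After buying the subsistence bundle (10, 10), a share 2/3 of the remaining income goes to q_1: q_1* = 10 + 2/3·(I − 10p_1 − 10p_2)/p_1.
Discretionary income = 152 − 10·1.96 − 10·5 = 82.4; q_1* = 10 + 2/3·82.4/1.96 = 38.0272; q_2* = 10 + 1/3·82.4/5 = 15.4933.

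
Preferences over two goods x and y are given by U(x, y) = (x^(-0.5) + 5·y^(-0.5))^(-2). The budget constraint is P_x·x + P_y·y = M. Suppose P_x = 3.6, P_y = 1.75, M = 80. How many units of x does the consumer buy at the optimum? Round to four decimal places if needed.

x* = 6.7358

MRS = MU_x/MU_y = (1/5)·(y/x)^(1.5). Set equal to P_x/P_y.
Hence y/x = (5·P_x/P_y)^(1/(1.5)), i.e. raised to the 2/3 power.
With the ratio pinned down, the budget gives x* = M/(P_x + P_y·(y/x)) and y* = (y/x)·x*.
Numerically y/x = 4.729584, so x* = 80/(3.6 + 1.75·4.729584) = 6.7358.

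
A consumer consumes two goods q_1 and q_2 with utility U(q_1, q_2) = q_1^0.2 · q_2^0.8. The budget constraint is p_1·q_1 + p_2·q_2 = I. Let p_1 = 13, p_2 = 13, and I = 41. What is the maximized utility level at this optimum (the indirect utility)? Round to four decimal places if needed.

MU_q_1/MU_q_2 = (0.2·q_2)/(0.8·q_1); tangency sets this equal to p_1/p_2.
So 0.2·p_2·q_2 = 0.8·p_1·q_1; combined with the budget, a share 0.2 of income goes to q_1.
Demand: q_1*(p_1,p_2,I) = 0.2·I/p_1 and q_2* = 0.8·I/p_2.
At p_1=13, p_2=13, I=41: q_1* = 0.2·41/13 = 0.6308, q_2* = 2.5231.
Utility at the optimum: U(0.6308, 2.5231) = 1.9121.

V = 1.9121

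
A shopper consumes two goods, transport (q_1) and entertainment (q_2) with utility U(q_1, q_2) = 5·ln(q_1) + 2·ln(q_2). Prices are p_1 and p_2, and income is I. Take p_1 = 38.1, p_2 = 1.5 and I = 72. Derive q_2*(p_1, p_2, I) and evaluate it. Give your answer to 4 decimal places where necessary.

The MRS is (5/2)·q_2/q_1. Set MRS = p_1/p_2.
So 5·p_2·q_2 = 2·p_1·q_1; combined with the budget, a share 5/7 of income goes to q_1.
Demand: q_1*(p_1,p_2,I) = 5/7·I/p_1 and q_2* = 2/7·I/p_2.
At p_1=38.1, p_2=1.5, I=72: q_2* = 2/7·72/1.5 = 13.7143.

q_2* = 13.7143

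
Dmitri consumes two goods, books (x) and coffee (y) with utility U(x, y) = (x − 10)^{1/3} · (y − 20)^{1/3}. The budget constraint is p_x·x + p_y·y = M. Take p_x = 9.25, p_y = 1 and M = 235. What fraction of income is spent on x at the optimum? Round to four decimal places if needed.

This is Cobb-Douglas in (x−10, y−20): tangency gives 1/3·p_y·(y−20) = 1/3·p_x·(x−10).
After buying the subsistence bundle (10, 20), a share 0.5 of the remaining income goes to x: x* = 10 + 0.5·(M − 10p_x − 20p_y)/p_x.
Discretionary income = 235 − 10·9.25 − 20·1 = 122.5; x* = 10 + 0.5·122.5/9.25 = 16.6216; y* = 20 + 0.5·122.5/1 = 81.25.
Expenditure on x: 9.25·16.6216 = 153.75; share = 0.6543.

share on x = 0.6543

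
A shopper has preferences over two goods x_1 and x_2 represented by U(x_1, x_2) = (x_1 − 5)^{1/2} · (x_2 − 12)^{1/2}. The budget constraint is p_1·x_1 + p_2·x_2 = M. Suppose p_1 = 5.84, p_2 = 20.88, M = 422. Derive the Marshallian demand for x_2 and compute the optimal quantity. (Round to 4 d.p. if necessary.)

This is Cobb-Douglas in (x_1−5, x_2−12): tangency gives 0.5·p_2·(x_2−12) = 0.5·p_1·(x_1−5).
After buying the subsistence bundle (5, 12), a share 0.5 of the remaining income goes to x_1: x_1* = 5 + 0.5·(M − 5p_1 − 12p_2)/p_1.
Discretionary income = 422 − 5·5.84 − 12·20.88 = 142.24; x_2* = 12 + 0.5·142.24/20.88 = 15.4061.

x_2* = 15.4061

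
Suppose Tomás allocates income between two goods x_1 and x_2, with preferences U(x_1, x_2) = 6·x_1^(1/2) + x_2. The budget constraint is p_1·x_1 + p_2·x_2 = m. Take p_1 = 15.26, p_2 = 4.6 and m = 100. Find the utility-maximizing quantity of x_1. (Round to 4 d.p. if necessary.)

x_1* = 0.8178

Set MRS = p_1/p_2: 3·x_1^(−1/2) = p_1/p_2.
Solve: √x_1 = 3·p_2/p_1, so x_1*(p_1,p_2) = (3·p_2/p_1)², and x_2* = (m − p_1·x_1*)/p_2.
Plugging in: x_1* = (3·4.6/15.26)² = 0.8178.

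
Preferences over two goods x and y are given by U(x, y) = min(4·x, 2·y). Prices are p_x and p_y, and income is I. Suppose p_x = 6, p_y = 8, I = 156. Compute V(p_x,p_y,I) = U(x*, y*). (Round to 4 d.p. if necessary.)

V = 28.3636

Leontief preferences: the optimum is at the kink where x/2 = y/4, i.e. y = 2·x.
Budget: p_x·x + p_y·2·x = I, so (2·p_x + 4·p_y)·x = 2·I.
Demand: x*(p_x,p_y,I) = 2·I/(2·p_x + 4·p_y), y* = 4·I/(2·p_x + 4·p_y).
Here 2·6 + 4·8 = 44, giving x* = 7.0909 and y* = 14.1818.
Utility at the optimum: U(7.0909, 14.1818) = 28.3636.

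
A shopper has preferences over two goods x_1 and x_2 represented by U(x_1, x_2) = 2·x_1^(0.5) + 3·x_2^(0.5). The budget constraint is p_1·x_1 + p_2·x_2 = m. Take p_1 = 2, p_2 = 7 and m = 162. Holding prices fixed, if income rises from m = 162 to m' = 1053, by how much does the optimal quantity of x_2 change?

Δx_2* = 49.8075

MRS = MU_x_1/MU_x_2 = (2/3)·(x_2/x_1)^(0.5). Set equal to p_1/p_2.
Solve for the ratio: x_2/x_1 = [(3/2)·p_1/p_2]^(2).
With the ratio pinned down, the budget gives x_1* = m/(p_1 + p_2·(x_2/x_1)) and x_2* = (x_2/x_1)·x_1*.
Numerically x_2/x_1 = 0.183673, so x_1* = 162/(2 + 7·0.183673) = 49.3043 and x_2* = 0.183673·49.3043 = 9.0559.
At m' = 1053: x_2* = 58.8634. Change: 58.8634 − 9.0559 = 49.8075.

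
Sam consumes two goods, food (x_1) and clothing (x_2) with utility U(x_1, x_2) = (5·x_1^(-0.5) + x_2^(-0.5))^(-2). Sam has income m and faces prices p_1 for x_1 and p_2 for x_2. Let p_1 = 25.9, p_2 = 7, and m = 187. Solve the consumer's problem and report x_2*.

x_2* = 4.8373

From the CES first-order condition, 5·(x_2/x_1)^(1.5) = p_1/p_2.
Hence x_2/x_1 = ((1/5)·p_1/p_2)^(1/(1.5)), i.e. raised to the 2/3 power.
With the ratio pinned down, the budget gives x_1* = m/(p_1 + p_2·(x_2/x_1)) and x_2* = (x_2/x_1)·x_1*.
Numerically x_2/x_1 = 0.818128, so x_1* = 187/(25.9 + 7·0.818128) = 5.9127 and x_2* = 0.818128·5.9127 = 4.8373.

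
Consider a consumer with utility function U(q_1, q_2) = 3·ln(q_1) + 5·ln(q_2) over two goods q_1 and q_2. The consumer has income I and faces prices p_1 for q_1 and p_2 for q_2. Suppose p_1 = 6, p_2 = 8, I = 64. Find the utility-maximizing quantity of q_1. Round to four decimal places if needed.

q_1* = 4

The MRS is (3/5)·q_2/q_1. Set MRS = p_1/p_2.
Rearranging, p_2·q_2 = (5/3)·p_1·q_1. Substituting into the budget gives p_1·q_1·(1 + (5/3)) = I.
Demand: q_1*(p_1,p_2,I) = 0.375·I/p_1 and q_2* = 0.625·I/p_2.
At p_1=6, p_2=8, I=64: q_1* = 0.375·64/6 = 4.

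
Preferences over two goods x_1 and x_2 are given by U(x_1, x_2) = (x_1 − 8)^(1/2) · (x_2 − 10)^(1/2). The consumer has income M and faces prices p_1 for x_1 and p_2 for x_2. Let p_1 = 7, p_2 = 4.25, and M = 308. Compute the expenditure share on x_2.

share on x_2 = 0.4781

Let x_1' = x_1−8, x_2' = x_2−10. MRS = x_2'/x_1' = p_1/p_2.
After buying the subsistence bundle (8, 10), a share 0.5 of the remaining income goes to x_1: x_1* = 8 + 0.5·(M − 8p_1 − 10p_2)/p_1.
Discretionary income = 308 − 8·7 − 10·4.25 = 209.5; x_1* = 8 + 0.5·209.5/7 = 22.9643; x_2* = 10 + 0.5·209.5/4.25 = 34.6471.
Expenditure on x_2: 4.25·34.6471 = 147.25; share = 0.4781.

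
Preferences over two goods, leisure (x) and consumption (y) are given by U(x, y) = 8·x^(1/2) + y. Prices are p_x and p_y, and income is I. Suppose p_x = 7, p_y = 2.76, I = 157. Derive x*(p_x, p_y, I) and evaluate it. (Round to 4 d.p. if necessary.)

x* = 2.4874

Solve: √x = 4·p_y/p_x, so x*(p_x,p_y) = (4·p_y/p_x)², and y* = (I − p_x·x*)/p_y.
Plugging in: x* = (4·2.76/7)² = 2.4874.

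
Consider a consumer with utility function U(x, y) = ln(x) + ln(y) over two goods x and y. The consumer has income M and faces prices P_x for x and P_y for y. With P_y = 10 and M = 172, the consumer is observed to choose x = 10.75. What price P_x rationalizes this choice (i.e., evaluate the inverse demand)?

The MRS is y/x. Set MRS = P_x/P_y.
Rearranging, P_y·y = P_x·x. Substituting into the budget gives P_x·x·(1 + 1) = M.
Demand: x*(P_x,P_y,M) = 0.5·M/P_x and y* = 0.5·M/P_y.
Set x* = 10.75 in the demand function and solve for P_x: P_x = 8.

P_x = 8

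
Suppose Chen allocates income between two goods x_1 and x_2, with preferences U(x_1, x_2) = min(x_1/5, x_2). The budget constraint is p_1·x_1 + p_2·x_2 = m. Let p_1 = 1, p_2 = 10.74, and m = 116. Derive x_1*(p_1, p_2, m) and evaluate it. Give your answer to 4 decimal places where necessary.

x_1* = 36.8488

Leontief preferences: the optimum is at the kink where x_1/5 = x_2/1, i.e. x_2 = (1/5)·x_1.
Budget: p_1·x_1 + p_2·(1/5)·x_1 = m, so (5·p_1 + p_2)·x_1 = 5·m.
Demand: x_1*(p_1,p_2,m) = 5·m/(5·p_1 + p_2), x_2* = m/(5·p_1 + p_2).
Here 5·1 + 10.74 = 15.74, giving x_1* = 36.8488.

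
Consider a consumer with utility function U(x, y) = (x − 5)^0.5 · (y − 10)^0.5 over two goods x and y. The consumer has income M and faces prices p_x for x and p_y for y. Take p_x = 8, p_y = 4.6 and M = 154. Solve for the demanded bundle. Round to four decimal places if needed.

Let x' = x−5, y' = y−10. MRS = y'/x' = p_x/p_y.
After buying the subsistence bundle (5, 10), a share 0.5 of the remaining income goes to x: x* = 5 + 0.5·(M − 5p_x − 10p_y)/p_x.
Discretionary income = 154 − 5·8 − 10·4.6 = 68; x* = 5 + 0.5·68/8 = 9.25; y* = 10 + 0.5·68/4.6 = 17.3913.

x* = 9.25, y* = 17.3913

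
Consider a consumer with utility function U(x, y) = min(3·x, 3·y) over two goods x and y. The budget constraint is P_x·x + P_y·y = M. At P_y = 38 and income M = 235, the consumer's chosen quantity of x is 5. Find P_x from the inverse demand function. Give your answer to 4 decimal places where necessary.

P_x = 9

Leontief preferences: the optimum is at the kink where x/3 = y/3, i.e. y = x.
Budget: P_x·x + P_y·x = M, so (3·P_x + 3·P_y)·x = 3·M.
Demand: x*(P_x,P_y,M) = 3·M/(3·P_x + 3·P_y), y* = 3·M/(3·P_x + 3·P_y).
Set x* = 5 in the demand function and solve for P_x: P_x = 9.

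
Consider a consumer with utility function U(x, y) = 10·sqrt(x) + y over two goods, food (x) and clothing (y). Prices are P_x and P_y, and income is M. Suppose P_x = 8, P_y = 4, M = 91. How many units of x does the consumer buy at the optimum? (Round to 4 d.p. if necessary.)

x* = 6.25

Utility is quasi-linear in y; the FOC for x is 5/√x = P_x/P_y.
Thus x* = (5·P_y/P_x)² — independent of M — with the rest of income spent on y.
Plugging in: x* = (5·4/8)² = 6.25.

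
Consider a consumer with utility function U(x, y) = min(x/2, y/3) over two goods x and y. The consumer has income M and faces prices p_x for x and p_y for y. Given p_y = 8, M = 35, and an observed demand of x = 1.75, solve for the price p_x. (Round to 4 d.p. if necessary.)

p_x = 8

Leontief preferences: the optimum is at the kink where x/2 = y/3, i.e. y = (3/2)·x.
Budget: p_x·x + p_y·(3/2)·x = M, so (2·p_x + 3·p_y)·x = 2·M.
Demand: x*(p_x,p_y,M) = 2·M/(2·p_x + 3·p_y), y* = 3·M/(2·p_x + 3·p_y).
Set x* = 1.75 in the demand function and solve for p_x: p_x = 8.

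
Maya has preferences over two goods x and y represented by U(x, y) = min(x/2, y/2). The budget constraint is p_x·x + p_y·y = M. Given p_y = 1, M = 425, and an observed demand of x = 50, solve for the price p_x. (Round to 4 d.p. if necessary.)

With perfect complements, no substitution: consume in ratio x:y = 2:2.
Budget: p_x·x + p_y·x = M, so (2·p_x + 2·p_y)·x = 2·M.
Demand: x*(p_x,p_y,M) = 2·M/(2·p_x + 2·p_y), y* = 2·M/(2·p_x + 2·p_y).
Set x* = 50 in the demand function and solve for p_x: p_x = 7.5.

p_x = 7.5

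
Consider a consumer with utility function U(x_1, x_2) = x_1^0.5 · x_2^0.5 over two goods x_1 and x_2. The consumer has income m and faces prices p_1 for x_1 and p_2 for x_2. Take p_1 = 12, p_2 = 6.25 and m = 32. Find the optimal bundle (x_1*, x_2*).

The MRS is x_2/x_1. Set MRS = p_1/p_2.
So 0.5·p_2·x_2 = 0.5·p_1·x_1; combined with the budget, a share 0.5 of income goes to x_1.
Demand: x_1*(p_1,p_2,m) = 0.5·m/p_1 and x_2* = 0.5·m/p_2.
At p_1=12, p_2=6.25, m=32: x_1* = 0.5·32/12 = 1.3333, x_2* = 2.56.

x_1* = 1.3333, x_2* = 2.56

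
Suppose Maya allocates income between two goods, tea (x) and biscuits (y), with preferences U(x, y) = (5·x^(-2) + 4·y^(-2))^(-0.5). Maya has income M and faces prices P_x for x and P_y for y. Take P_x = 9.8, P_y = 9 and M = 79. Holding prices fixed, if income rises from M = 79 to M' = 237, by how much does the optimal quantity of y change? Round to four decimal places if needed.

With the ratio pinned down, the budget gives x* = M/(P_x + P_y·(y/x)) and y* = (y/x)·x*.
Numerically y/x = 0.955047, so x* = 79/(9.8 + 9·0.955047) = 4.2945 and y* = 0.955047·4.2945 = 4.1015.
At M' = 237: y* = 12.3045. Change: 12.3045 − 4.1015 = 8.203.

Δy* = 8.203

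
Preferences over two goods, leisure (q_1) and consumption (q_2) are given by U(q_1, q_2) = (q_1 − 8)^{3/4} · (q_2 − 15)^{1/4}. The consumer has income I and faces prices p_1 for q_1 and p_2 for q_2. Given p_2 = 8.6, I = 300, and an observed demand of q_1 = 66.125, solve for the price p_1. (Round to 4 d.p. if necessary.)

p_1 = 2

This is Cobb-Douglas in (q_1−8, q_2−15): tangency gives 0.75·p_2·(q_2−15) = 0.25·p_1·(q_1−8).
Substituting into the budget: q_1* = 8 + 0.75·(I − 8·p_1 − 15·p_2)/p_1, and q_2* = 15 + 0.25·(…)/p_2.
Set q_1* = 66.125 in the demand function and solve for p_1: p_1 = 2.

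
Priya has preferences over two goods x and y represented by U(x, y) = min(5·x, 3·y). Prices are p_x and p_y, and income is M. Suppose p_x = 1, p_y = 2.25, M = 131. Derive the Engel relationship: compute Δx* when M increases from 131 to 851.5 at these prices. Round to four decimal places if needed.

Leontief preferences: the optimum is at the kink where x/3 = y/5, i.e. y = (5/3)·x.
Budget: p_x·x + p_y·(5/3)·x = M, so (3·p_x + 5·p_y)·x = 3·M.
Demand: x*(p_x,p_y,M) = 3·M/(3·p_x + 5·p_y), y* = 5·M/(3·p_x + 5·p_y).
Here 3·1 + 5·2.25 = 14.25, giving x* = 27.5789.
At M' = 851.5: x* = 179.2632. Change: 179.2632 − 27.5789 = 151.6842.

Δx* = 151.6842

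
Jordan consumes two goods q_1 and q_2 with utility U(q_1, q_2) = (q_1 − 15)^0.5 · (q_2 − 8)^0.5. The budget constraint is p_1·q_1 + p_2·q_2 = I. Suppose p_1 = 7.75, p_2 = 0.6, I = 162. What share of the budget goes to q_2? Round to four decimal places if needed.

share on q_2 = 0.156

MRS = (q_2−8)/(q_1−15). Tangency with p_1/p_2 gives q_2−8 = (p_1/p_2)·(q_1−15).
After buying the subsistence bundle (15, 8), a share 0.5 of the remaining income goes to q_1: q_1* = 15 + 0.5·(I − 15p_1 − 8p_2)/p_1.
Discretionary income = 162 − 15·7.75 − 8·0.6 = 40.95; q_1* = 15 + 0.5·40.95/7.75 = 17.6419; q_2* = 8 + 0.5·40.95/0.6 = 42.125.
Expenditure on q_2: 0.6·42.125 = 25.275; share = 0.156.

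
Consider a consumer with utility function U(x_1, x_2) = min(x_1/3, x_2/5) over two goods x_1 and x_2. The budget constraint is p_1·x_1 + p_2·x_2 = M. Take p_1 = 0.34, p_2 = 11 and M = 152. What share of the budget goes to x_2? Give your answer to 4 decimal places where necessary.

share on x_2 = 0.9818

With perfect complements, no substitution: consume in ratio x_1:x_2 = 3:5.
Budget: p_1·x_1 + p_2·(5/3)·x_1 = M, so (3·p_1 + 5·p_2)·x_1 = 3·M.
Demand: x_1*(p_1,p_2,M) = 3·M/(3·p_1 + 5·p_2), x_2* = 5·M/(3·p_1 + 5·p_2).
Here 3·0.34 + 5·11 = 56.02, giving x_1* = 8.14 and x_2* = 13.5666.
Expenditure on x_2: 11·13.5666 = 149.2324; share = 0.9818.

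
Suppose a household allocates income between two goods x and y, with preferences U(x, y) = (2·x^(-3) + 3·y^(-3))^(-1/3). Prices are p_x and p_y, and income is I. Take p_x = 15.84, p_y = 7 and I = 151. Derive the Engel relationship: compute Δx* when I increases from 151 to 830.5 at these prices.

Δx* = 26.8139

Substitute y = (y/x)·x into the budget: x* = I/(p_x + p_y·(y/x)).
Numerically y/x = 1.357335, so x* = 151/(15.84 + 7·1.357335) = 5.9586.
At I' = 830.5: x* = 32.7725. Change: 32.7725 − 5.9586 = 26.8139.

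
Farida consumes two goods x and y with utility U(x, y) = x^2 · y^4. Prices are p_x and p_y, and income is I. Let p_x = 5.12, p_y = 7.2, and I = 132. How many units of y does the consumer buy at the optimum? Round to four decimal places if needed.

y* = 12.2222

Tangency: MRS = (1/2)·y/x = p_x/p_y.
So 2·p_y·y = 4·p_x·x; combined with the budget, a share 1/3 of income goes to x.
Demand: x*(p_x,p_y,I) = 1/3·I/p_x and y* = 2/3·I/p_y.
At p_x=5.12, p_y=7.2, I=132: y* = 2/3·132/7.2 = 12.2222.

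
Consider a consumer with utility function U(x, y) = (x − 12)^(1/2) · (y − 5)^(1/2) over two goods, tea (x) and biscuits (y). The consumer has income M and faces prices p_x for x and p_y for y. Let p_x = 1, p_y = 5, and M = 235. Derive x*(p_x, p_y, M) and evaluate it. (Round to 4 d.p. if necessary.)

This is Cobb-Douglas in (x−12, y−5): tangency gives 0.5·p_y·(y−5) = 0.5·p_x·(x−12).
Substituting into the budget: x* = 12 + 0.5·(M − 12·p_x − 5·p_y)/p_x, and y* = 5 + 0.5·(…)/p_y.
Discretionary income = 235 − 12·1 − 5·5 = 198; x* = 12 + 0.5·198/1 = 111.

x* = 111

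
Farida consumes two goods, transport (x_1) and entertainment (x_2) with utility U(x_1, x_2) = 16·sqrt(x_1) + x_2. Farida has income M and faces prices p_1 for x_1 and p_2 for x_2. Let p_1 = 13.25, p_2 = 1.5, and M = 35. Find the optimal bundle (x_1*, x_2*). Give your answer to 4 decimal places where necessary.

Set MRS = p_1/p_2: 8·x_1^(−1/2) = p_1/p_2.
Thus x_1* = (8·p_2/p_1)² — independent of M — with the rest of income spent on x_2.
Plugging in: x_1* = (8·1.5/13.25)² = 0.8202, x_2* = 16.0881.

x_1* = 0.8202, x_2* = 16.0881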